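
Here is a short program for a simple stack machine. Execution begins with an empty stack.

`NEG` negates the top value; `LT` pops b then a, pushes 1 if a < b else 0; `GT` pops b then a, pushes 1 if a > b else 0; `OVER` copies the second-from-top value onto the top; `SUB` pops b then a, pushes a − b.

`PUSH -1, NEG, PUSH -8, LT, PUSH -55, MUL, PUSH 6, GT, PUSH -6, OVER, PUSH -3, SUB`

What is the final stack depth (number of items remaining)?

3

PUSH -1  : -1
NEG      : 1
PUSH -8  : 1 -8
LT       : 0
PUSH -55 : 0 -55
MUL      : 0
PUSH 6   : 0 6
GT       : 0
PUSH -6  : 0 -6
OVER     : 0 -6 0
PUSH -3  : 0 -6 0 -3
SUB      : 0 -6 3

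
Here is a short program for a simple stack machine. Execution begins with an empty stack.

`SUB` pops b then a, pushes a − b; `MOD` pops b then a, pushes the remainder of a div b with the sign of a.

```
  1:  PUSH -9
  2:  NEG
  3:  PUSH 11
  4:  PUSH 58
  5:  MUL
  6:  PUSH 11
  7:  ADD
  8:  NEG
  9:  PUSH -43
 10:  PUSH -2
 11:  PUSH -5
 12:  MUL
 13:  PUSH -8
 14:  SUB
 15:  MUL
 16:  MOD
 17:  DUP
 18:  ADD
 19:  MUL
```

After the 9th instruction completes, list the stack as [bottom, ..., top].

[9, -649, -43]

PUSH -9  → -9
NEG      → 9
PUSH 11  → 9 11
PUSH 58  → 9 11 58
MUL      → 9 638
PUSH 11  → 9 638 11
ADD      → 9 649
NEG      → 9 -649
PUSH -43 → 9 -649 -43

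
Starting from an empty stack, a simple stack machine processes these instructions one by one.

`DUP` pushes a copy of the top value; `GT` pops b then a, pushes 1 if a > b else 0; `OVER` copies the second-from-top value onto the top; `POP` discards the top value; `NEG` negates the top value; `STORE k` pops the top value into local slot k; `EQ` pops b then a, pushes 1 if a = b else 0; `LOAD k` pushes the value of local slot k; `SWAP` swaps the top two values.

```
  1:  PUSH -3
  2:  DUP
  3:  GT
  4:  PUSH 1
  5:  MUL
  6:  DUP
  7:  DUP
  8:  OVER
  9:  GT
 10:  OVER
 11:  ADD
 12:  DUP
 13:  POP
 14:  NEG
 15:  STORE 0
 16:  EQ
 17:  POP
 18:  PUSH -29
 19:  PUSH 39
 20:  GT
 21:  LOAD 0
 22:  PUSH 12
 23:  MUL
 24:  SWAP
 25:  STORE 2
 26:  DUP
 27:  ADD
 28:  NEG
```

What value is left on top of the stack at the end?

0

PUSH -3   -3
DUP       -3 -3
GT        0
PUSH 1    0 1
MUL       0
DUP       0 0
DUP       0 0 0
OVER      0 0 0 0
GT        0 0 0
OVER      0 0 0 0
ADD       0 0 0
DUP       0 0 0 0
POP       0 0 0
NEG       0 0 0
STORE 0   0 0
EQ        1
POP       (empty)
PUSH -29  -29
PUSH 39   -29 39
GT        0
LOAD 0    0 0
PUSH 12   0 0 12
MUL       0 0
SWAP      0 0
STORE 2   0
DUP       0 0
ADD       0
NEG       0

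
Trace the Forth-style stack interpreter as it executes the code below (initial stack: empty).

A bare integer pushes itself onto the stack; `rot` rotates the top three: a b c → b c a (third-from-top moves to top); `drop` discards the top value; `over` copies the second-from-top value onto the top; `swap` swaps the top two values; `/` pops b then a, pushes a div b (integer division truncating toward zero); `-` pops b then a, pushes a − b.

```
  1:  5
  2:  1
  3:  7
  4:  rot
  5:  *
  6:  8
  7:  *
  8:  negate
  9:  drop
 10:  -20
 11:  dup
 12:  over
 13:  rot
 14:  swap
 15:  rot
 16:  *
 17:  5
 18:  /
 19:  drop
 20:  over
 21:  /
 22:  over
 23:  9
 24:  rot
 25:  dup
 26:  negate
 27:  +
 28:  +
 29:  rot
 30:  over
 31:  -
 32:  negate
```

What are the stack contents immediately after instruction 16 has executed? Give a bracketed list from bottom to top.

[1, -20, 400]

5      : [5]
1      : [5, 1]
7      : [5, 1, 7]
rot    : [1, 7, 5]
*      : [1, 35]
8      : [1, 35, 8]
*      : [1, 280]
negate : [1, -280]
drop   : [1]
-20    : [1, -20]
dup    : [1, -20, -20]
over   : [1, -20, -20, -20]
rot    : [1, -20, -20, -20]
swap   : [1, -20, -20, -20]
rot    : [1, -20, -20, -20]
*      : [1, -20, 400]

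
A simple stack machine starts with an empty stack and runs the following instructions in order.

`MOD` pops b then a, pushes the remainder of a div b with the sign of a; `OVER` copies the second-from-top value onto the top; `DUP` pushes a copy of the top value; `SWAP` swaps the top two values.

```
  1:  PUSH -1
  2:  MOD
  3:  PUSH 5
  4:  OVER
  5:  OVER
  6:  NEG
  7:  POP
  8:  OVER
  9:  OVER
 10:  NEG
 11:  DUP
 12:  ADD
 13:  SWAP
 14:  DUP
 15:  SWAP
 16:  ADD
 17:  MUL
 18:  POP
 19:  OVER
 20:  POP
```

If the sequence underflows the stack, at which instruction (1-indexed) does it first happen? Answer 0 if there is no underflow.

2

PUSH -1  [-1]
MOD  — needs 2 operands, stack has 1 → underflow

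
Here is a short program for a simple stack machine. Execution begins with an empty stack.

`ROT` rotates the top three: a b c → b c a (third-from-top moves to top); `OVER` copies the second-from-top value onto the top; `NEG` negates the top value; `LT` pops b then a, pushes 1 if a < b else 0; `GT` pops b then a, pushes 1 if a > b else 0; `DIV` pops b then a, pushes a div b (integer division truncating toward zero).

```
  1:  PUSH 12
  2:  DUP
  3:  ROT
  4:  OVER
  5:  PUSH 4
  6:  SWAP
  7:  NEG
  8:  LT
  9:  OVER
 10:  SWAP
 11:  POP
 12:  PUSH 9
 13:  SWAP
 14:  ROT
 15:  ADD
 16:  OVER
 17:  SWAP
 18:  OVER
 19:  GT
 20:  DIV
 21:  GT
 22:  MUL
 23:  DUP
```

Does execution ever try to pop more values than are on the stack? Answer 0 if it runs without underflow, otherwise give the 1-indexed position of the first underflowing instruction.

PUSH 12 -> 12
DUP     -> 12 12
ROT  — needs 3 operands, stack has 2 → underflow

3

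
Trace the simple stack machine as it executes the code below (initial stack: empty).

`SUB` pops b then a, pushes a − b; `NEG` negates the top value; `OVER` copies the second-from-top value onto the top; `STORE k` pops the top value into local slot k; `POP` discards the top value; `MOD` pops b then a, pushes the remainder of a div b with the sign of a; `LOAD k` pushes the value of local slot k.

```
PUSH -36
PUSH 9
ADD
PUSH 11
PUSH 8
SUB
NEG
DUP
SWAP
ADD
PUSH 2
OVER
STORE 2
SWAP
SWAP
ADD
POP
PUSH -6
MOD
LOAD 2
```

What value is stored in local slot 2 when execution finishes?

-6

PUSH -36 -> -36
PUSH 9   -> -36 9
ADD      -> -27
PUSH 11  -> -27 11
PUSH 8   -> -27 11 8
SUB      -> -27 3
NEG      -> -27 -3
DUP      -> -27 -3 -3
SWAP     -> -27 -3 -3
ADD      -> -27 -6
PUSH 2   -> -27 -6 2
OVER     -> -27 -6 2 -6
STORE 2  -> -27 -6 2
SWAP     -> -27 2 -6
SWAP     -> -27 -6 2
ADD      -> -27 -4
POP      -> -27
PUSH -6  -> -27 -6
MOD      -> -3
LOAD 2   -> -3 -6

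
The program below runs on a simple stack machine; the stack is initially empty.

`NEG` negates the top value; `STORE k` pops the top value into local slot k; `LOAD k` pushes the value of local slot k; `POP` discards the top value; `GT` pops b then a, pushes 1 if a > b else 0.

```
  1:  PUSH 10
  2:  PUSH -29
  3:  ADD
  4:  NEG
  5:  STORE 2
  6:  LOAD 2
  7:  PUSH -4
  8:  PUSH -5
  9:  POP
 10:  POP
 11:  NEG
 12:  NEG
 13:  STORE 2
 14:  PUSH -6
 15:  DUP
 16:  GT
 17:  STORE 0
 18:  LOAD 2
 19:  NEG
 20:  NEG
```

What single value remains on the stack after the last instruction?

PUSH 10  → [10]
PUSH -29 → [10, -29]
ADD      → [-19]
NEG      → [19]
STORE 2  → []
LOAD 2   → [19]
PUSH -4  → [19, -4]
PUSH -5  → [19, -4, -5]
POP      → [19, -4]
POP      → [19]
NEG      → [-19]
NEG      → [19]
STORE 2  → []
PUSH -6  → [-6]
DUP      → [-6, -6]
GT       → [0]
STORE 0  → []
LOAD 2   → [19]
NEG      → [-19]
NEG      → [19]

19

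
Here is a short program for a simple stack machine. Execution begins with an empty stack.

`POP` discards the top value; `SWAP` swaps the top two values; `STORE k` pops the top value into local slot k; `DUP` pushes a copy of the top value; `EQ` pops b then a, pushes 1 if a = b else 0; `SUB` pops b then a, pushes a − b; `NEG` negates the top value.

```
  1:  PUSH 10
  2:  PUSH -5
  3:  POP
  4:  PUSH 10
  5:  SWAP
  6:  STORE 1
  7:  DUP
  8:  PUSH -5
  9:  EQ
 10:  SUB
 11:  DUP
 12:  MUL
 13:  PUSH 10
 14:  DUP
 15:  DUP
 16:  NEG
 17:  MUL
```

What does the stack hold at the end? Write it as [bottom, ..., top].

[100, 10, -100]

PUSH 10 → [10]
PUSH -5 → [10, -5]
POP     → [10]
PUSH 10 → [10, 10]
SWAP    → [10, 10]
STORE 1 → [10]
DUP     → [10, 10]
PUSH -5 → [10, 10, -5]
EQ      → [10, 0]
SUB     → [10]
DUP     → [10, 10]
MUL     → [100]
PUSH 10 → [100, 10]
DUP     → [100, 10, 10]
DUP     → [100, 10, 10, 10]
NEG     → [100, 10, 10, -10]
MUL     → [100, 10, -100]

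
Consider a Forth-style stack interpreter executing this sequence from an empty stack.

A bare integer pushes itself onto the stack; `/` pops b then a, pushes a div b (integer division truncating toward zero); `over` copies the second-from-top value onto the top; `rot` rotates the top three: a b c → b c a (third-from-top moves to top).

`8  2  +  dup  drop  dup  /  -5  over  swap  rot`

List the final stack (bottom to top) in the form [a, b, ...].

8    → 8
2    → 8 2
+    → 10
dup  → 10 10
drop → 10
dup  → 10 10
/    → 1
-5   → 1 -5
over → 1 -5 1
swap → 1 1 -5
rot  → 1 -5 1

[1, -5, 1]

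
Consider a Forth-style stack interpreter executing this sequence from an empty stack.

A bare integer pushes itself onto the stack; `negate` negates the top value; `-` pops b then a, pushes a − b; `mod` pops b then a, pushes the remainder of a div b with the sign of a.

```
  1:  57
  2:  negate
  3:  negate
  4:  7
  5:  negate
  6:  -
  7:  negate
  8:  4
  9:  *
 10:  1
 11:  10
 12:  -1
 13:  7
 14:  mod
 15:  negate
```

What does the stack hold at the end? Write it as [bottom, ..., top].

57     : [57]
negate : [-57]
negate : [57]
7      : [57, 7]
negate : [57, -7]
-      : [64]
negate : [-64]
4      : [-64, 4]
*      : [-256]
1      : [-256, 1]
10     : [-256, 1, 10]
-1     : [-256, 1, 10, -1]
7      : [-256, 1, 10, -1, 7]
mod    : [-256, 1, 10, -1]
negate : [-256, 1, 10, 1]

[-256, 1, 10, 1]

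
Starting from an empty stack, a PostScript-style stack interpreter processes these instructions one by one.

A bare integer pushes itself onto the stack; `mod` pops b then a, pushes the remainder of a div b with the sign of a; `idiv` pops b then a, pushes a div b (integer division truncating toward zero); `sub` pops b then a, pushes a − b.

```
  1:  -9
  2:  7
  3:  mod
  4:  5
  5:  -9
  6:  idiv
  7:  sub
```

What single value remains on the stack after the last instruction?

-2

-9    [-9]
7     [-9, 7]
mod   [-2]
5     [-2, 5]
-9    [-2, 5, -9]
idiv  [-2, 0]
sub   [-2]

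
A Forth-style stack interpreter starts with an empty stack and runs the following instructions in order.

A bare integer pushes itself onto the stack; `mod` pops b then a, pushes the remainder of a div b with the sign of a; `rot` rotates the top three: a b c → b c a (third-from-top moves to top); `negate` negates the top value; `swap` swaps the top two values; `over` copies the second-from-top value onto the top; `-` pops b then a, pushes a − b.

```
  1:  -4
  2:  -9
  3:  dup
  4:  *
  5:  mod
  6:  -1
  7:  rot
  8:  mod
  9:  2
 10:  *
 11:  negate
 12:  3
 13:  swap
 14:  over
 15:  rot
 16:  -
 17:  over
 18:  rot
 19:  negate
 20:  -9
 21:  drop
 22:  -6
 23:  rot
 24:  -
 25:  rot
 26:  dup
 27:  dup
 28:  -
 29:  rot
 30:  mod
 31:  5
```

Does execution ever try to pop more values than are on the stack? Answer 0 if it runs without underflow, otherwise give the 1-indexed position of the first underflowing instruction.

-4  -> -4
-9  -> -4 -9
dup -> -4 -9 -9
*   -> -4 81
mod -> -4
-1  -> -4 -1
rot  — needs 3 operands, stack has 2 → underflow

7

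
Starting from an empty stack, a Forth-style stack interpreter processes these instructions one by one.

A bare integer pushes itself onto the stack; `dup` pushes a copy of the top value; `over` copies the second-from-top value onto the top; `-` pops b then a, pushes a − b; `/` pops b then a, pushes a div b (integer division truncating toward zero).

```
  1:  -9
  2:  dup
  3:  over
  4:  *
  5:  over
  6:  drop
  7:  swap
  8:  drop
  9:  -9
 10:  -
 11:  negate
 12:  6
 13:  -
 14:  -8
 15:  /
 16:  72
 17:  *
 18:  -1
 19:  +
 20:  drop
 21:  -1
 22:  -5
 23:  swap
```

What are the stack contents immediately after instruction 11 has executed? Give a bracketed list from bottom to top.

[-90]

-9     → [-9]
dup    → [-9, -9]
over   → [-9, -9, -9]
*      → [-9, 81]
over   → [-9, 81, -9]
drop   → [-9, 81]
swap   → [81, -9]
drop   → [81]
-9     → [81, -9]
-      → [90]
negate → [-90]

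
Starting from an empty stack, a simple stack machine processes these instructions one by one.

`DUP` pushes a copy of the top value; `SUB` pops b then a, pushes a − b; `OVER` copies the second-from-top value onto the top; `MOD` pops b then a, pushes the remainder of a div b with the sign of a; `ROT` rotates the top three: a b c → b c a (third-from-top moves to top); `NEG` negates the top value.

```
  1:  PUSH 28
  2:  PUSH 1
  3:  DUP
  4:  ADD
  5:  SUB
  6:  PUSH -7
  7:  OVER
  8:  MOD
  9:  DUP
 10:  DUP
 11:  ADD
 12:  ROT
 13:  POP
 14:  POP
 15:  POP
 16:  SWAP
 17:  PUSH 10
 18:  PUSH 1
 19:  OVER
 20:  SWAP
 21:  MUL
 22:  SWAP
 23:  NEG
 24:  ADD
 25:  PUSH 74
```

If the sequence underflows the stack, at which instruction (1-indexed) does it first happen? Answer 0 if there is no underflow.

16

PUSH 28  [28]
PUSH 1   [28, 1]
DUP      [28, 1, 1]
ADD      [28, 2]
SUB      [26]
PUSH -7  [26, -7]
OVER     [26, -7, 26]
MOD      [26, -7]
DUP      [26, -7, -7]
DUP      [26, -7, -7, -7]
ADD      [26, -7, -14]
ROT      [-7, -14, 26]
POP      [-7, -14]
POP      [-7]
POP      []
SWAP  — needs 2 operands, stack has 0 → underflow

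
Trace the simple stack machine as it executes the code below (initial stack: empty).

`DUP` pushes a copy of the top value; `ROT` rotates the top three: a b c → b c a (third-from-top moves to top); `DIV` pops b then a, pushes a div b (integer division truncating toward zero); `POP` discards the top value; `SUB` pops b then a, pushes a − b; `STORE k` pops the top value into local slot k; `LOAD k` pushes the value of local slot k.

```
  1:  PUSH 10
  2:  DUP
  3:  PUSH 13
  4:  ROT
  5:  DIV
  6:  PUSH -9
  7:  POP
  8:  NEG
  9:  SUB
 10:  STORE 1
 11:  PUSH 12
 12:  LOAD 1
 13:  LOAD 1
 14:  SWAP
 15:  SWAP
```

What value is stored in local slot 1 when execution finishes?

PUSH 10 -> 10
DUP     -> 10 10
PUSH 13 -> 10 10 13
ROT     -> 10 13 10
DIV     -> 10 1
PUSH -9 -> 10 1 -9
POP     -> 10 1
NEG     -> 10 -1
SUB     -> 11
STORE 1 -> (empty)
PUSH 12 -> 12
LOAD 1  -> 12 11
LOAD 1  -> 12 11 11
SWAP    -> 12 11 11
SWAP    -> 12 11 11

11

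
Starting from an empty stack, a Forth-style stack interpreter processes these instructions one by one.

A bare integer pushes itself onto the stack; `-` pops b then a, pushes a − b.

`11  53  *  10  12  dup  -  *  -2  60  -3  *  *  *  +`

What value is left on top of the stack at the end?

583

11  -> [11]
53  -> [11, 53]
*   -> [583]
10  -> [583, 10]
12  -> [583, 10, 12]
dup -> [583, 10, 12, 12]
-   -> [583, 10, 0]
*   -> [583, 0]
-2  -> [583, 0, -2]
60  -> [583, 0, -2, 60]
-3  -> [583, 0, -2, 60, -3]
*   -> [583, 0, -2, -180]
*   -> [583, 0, 360]
*   -> [583, 0]
+   -> [583]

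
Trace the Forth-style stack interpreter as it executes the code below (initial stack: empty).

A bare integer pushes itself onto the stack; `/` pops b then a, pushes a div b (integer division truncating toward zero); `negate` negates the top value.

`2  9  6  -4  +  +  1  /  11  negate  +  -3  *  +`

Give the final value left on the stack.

2

2      → 2
9      → 2 9
6      → 2 9 6
-4     → 2 9 6 -4
+      → 2 9 2
+      → 2 11
1      → 2 11 1
/      → 2 11
11     → 2 11 11
negate → 2 11 -11
+      → 2 0
-3     → 2 0 -3
*      → 2 0
+      → 2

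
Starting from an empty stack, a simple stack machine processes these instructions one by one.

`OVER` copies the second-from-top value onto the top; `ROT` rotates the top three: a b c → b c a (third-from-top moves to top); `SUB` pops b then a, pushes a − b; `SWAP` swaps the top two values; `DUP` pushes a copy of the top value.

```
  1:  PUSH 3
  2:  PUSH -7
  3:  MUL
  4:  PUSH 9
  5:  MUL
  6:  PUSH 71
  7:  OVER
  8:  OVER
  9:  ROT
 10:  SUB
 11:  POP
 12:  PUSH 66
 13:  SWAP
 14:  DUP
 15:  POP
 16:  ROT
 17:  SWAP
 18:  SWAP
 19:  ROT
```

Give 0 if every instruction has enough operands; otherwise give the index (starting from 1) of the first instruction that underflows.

0

PUSH 3   [3]
PUSH -7  [3, -7]
MUL      [-21]
PUSH 9   [-21, 9]
MUL      [-189]
PUSH 71  [-189, 71]
OVER     [-189, 71, -189]
OVER     [-189, 71, -189, 71]
ROT      [-189, -189, 71, 71]
SUB      [-189, -189, 0]
POP      [-189, -189]
PUSH 66  [-189, -189, 66]
SWAP     [-189, 66, -189]
DUP      [-189, 66, -189, -189]
POP      [-189, 66, -189]
ROT      [66, -189, -189]
SWAP     [66, -189, -189]
SWAP     [66, -189, -189]
ROT      [-189, -189, 66]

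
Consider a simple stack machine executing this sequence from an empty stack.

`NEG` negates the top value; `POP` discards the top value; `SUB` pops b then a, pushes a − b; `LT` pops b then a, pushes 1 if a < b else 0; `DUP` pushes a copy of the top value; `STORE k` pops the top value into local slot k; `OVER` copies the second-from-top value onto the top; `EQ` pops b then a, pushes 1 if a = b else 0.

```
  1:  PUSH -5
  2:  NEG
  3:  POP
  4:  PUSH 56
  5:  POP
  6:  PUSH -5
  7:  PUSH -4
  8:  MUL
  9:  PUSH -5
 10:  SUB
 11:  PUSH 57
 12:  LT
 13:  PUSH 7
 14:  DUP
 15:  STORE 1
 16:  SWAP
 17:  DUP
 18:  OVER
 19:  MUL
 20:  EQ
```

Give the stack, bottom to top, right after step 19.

[7, 1, 1]

PUSH -5 : -5
NEG     : 5
POP     : (empty)
PUSH 56 : 56
POP     : (empty)
PUSH -5 : -5
PUSH -4 : -5 -4
MUL     : 20
PUSH -5 : 20 -5
SUB     : 25
PUSH 57 : 25 57
LT      : 1
PUSH 7  : 1 7
DUP     : 1 7 7
STORE 1 : 1 7
SWAP    : 7 1
DUP     : 7 1 1
OVER    : 7 1 1 1
MUL     : 7 1 1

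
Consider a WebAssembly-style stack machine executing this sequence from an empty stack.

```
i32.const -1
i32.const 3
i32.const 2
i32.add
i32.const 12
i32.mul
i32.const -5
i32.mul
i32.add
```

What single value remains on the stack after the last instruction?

-301

i32.const -1  -1
i32.const 3   -1 3
i32.const 2   -1 3 2
i32.add       -1 5
i32.const 12  -1 5 12
i32.mul       -1 60
i32.const -5  -1 60 -5
i32.mul       -1 -300
i32.add       -301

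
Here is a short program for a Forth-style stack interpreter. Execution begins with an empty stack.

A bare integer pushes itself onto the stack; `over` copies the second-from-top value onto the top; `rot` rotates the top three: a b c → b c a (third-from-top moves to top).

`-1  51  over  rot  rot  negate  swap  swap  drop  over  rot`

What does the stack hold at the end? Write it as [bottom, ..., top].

-1     → -1
51     → -1 51
over   → -1 51 -1
rot    → 51 -1 -1
rot    → -1 -1 51
negate → -1 -1 -51
swap   → -1 -51 -1
swap   → -1 -1 -51
drop   → -1 -1
over   → -1 -1 -1
rot    → -1 -1 -1

[-1, -1, -1]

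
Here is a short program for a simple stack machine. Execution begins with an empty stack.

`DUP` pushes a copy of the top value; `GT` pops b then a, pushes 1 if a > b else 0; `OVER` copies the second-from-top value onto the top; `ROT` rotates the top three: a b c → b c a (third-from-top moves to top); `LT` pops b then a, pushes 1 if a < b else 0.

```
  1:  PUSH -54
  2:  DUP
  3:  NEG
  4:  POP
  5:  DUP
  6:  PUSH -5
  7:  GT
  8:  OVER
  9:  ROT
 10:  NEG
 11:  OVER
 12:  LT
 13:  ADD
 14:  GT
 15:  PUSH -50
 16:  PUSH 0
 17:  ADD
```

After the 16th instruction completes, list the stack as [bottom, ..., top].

PUSH -54 → [-54]
DUP      → [-54, -54]
NEG      → [-54, 54]
POP      → [-54]
DUP      → [-54, -54]
PUSH -5  → [-54, -54, -5]
GT       → [-54, 0]
OVER     → [-54, 0, -54]
ROT      → [0, -54, -54]
NEG      → [0, -54, 54]
OVER     → [0, -54, 54, -54]
LT       → [0, -54, 0]
ADD      → [0, -54]
GT       → [1]
PUSH -50 → [1, -50]
PUSH 0   → [1, -50, 0]

[1, -50, 0]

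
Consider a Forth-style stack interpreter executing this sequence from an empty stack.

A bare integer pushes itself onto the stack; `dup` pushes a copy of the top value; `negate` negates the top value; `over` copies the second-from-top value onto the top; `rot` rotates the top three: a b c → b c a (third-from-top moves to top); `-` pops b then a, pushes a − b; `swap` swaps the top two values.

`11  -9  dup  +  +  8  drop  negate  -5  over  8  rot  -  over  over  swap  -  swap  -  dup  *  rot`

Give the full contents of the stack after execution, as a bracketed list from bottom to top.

11     -> [11]
-9     -> [11, -9]
dup    -> [11, -9, -9]
+      -> [11, -18]
+      -> [-7]
8      -> [-7, 8]
drop   -> [-7]
negate -> [7]
-5     -> [7, -5]
over   -> [7, -5, 7]
8      -> [7, -5, 7, 8]
rot    -> [7, 7, 8, -5]
-      -> [7, 7, 13]
over   -> [7, 7, 13, 7]
over   -> [7, 7, 13, 7, 13]
swap   -> [7, 7, 13, 13, 7]
-      -> [7, 7, 13, 6]
swap   -> [7, 7, 6, 13]
-      -> [7, 7, -7]
dup    -> [7, 7, -7, -7]
*      -> [7, 7, 49]
rot    -> [7, 49, 7]

[7, 49, 7]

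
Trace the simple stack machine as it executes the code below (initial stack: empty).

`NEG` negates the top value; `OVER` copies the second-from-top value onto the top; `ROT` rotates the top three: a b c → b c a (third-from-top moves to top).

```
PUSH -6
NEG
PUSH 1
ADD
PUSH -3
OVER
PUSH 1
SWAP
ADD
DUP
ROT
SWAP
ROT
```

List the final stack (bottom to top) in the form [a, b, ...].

PUSH -6  -6
NEG      6
PUSH 1   6 1
ADD      7
PUSH -3  7 -3
OVER     7 -3 7
PUSH 1   7 -3 7 1
SWAP     7 -3 1 7
ADD      7 -3 8
DUP      7 -3 8 8
ROT      7 8 8 -3
SWAP     7 8 -3 8
ROT      7 -3 8 8

[7, -3, 8, 8]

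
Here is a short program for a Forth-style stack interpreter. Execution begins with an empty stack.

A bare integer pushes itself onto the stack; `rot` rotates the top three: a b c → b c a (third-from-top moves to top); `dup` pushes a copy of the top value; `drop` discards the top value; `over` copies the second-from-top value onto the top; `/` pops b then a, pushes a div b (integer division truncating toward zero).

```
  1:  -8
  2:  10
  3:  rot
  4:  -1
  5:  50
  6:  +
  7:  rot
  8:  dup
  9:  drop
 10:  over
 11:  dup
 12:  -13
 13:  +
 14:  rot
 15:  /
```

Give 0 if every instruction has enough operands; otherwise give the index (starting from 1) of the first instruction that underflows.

3

-8 → [-8]
10 → [-8, 10]
rot  — needs 3 operands, stack has 2 → underflow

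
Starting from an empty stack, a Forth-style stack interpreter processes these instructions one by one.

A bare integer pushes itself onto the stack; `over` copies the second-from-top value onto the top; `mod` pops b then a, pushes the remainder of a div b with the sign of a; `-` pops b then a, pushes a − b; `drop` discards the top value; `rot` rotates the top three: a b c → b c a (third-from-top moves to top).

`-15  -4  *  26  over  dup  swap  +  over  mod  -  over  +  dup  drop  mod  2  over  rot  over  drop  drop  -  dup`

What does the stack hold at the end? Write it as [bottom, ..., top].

[-58, -58]

-15  : [-15]
-4   : [-15, -4]
*    : [60]
26   : [60, 26]
over : [60, 26, 60]
dup  : [60, 26, 60, 60]
swap : [60, 26, 60, 60]
+    : [60, 26, 120]
over : [60, 26, 120, 26]
mod  : [60, 26, 16]
-    : [60, 10]
over : [60, 10, 60]
+    : [60, 70]
dup  : [60, 70, 70]
drop : [60, 70]
mod  : [60]
2    : [60, 2]
over : [60, 2, 60]
rot  : [2, 60, 60]
over : [2, 60, 60, 60]
drop : [2, 60, 60]
drop : [2, 60]
-    : [-58]
dup  : [-58, -58]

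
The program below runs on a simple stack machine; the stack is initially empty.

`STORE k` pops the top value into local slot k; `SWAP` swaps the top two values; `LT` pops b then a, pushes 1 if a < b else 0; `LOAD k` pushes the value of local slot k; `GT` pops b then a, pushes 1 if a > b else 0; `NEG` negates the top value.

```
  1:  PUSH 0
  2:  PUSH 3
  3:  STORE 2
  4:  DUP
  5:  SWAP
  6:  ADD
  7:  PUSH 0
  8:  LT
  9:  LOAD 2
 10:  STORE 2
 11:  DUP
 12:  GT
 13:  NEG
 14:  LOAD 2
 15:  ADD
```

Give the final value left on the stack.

PUSH 0  → 0
PUSH 3  → 0 3
STORE 2 → 0
DUP     → 0 0
SWAP    → 0 0
ADD     → 0
PUSH 0  → 0 0
LT      → 0
LOAD 2  → 0 3
STORE 2 → 0
DUP     → 0 0
GT      → 0
NEG     → 0
LOAD 2  → 0 3
ADD     → 3

3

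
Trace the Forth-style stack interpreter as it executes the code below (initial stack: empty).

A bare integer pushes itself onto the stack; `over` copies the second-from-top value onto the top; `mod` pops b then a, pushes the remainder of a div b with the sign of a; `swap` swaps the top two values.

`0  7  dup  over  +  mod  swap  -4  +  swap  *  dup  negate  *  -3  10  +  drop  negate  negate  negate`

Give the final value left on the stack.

784

0      : 0
7      : 0 7
dup    : 0 7 7
over   : 0 7 7 7
+      : 0 7 14
mod    : 0 7
swap   : 7 0
-4     : 7 0 -4
+      : 7 -4
swap   : -4 7
*      : -28
dup    : -28 -28
negate : -28 28
*      : -784
-3     : -784 -3
10     : -784 -3 10
+      : -784 7
drop   : -784
negate : 784
negate : -784
negate : 784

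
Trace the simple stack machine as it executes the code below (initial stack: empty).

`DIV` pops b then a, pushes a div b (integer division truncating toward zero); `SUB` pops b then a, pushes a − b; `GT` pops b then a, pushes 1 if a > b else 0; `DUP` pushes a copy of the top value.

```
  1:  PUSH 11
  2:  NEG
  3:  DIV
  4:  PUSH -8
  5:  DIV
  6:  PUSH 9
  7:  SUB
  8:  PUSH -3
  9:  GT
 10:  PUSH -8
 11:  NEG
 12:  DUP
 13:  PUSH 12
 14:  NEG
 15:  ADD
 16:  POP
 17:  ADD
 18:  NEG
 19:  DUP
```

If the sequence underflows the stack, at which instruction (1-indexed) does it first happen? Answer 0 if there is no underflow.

PUSH 11 : [11]
NEG     : [-11]
DIV  — needs 2 operands, stack has 1 → underflow

3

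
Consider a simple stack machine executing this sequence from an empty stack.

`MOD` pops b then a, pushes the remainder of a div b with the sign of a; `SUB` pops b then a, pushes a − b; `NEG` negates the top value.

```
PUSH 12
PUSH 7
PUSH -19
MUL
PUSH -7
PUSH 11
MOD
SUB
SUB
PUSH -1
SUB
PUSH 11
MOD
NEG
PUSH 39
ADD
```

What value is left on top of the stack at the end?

32

PUSH 12  : [12]
PUSH 7   : [12, 7]
PUSH -19 : [12, 7, -19]
MUL      : [12, -133]
PUSH -7  : [12, -133, -7]
PUSH 11  : [12, -133, -7, 11]
MOD      : [12, -133, -7]
SUB      : [12, -126]
SUB      : [138]
PUSH -1  : [138, -1]
SUB      : [139]
PUSH 11  : [139, 11]
MOD      : [7]
NEG      : [-7]
PUSH 39  : [-7, 39]
ADD      : [32]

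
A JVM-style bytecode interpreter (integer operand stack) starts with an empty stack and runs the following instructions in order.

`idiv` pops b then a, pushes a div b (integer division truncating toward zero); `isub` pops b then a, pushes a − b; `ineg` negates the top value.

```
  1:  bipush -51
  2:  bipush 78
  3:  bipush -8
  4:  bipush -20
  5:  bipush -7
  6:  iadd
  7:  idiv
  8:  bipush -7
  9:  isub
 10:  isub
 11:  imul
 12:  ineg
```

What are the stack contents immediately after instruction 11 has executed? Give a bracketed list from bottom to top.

[-3621]

bipush -51 : -51
bipush 78  : -51 78
bipush -8  : -51 78 -8
bipush -20 : -51 78 -8 -20
bipush -7  : -51 78 -8 -20 -7
iadd       : -51 78 -8 -27
idiv       : -51 78 0
bipush -7  : -51 78 0 -7
isub       : -51 78 7
isub       : -51 71
imul       : -3621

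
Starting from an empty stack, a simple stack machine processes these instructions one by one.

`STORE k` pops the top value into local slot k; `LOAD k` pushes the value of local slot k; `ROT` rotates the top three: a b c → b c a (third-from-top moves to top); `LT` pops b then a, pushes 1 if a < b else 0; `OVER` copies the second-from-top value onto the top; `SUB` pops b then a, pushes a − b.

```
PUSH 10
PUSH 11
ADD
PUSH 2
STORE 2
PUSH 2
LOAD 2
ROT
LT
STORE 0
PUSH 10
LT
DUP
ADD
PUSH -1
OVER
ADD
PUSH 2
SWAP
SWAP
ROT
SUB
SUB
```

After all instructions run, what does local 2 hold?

2

PUSH 10  [10]
PUSH 11  [10, 11]
ADD      [21]
PUSH 2   [21, 2]
STORE 2  [21]
PUSH 2   [21, 2]
LOAD 2   [21, 2, 2]
ROT      [2, 2, 21]
LT       [2, 1]
STORE 0  [2]
PUSH 10  [2, 10]
LT       [1]
DUP      [1, 1]
ADD      [2]
PUSH -1  [2, -1]
OVER     [2, -1, 2]
ADD      [2, 1]
PUSH 2   [2, 1, 2]
SWAP     [2, 2, 1]
SWAP     [2, 1, 2]
ROT      [1, 2, 2]
SUB      [1, 0]
SUB      [1]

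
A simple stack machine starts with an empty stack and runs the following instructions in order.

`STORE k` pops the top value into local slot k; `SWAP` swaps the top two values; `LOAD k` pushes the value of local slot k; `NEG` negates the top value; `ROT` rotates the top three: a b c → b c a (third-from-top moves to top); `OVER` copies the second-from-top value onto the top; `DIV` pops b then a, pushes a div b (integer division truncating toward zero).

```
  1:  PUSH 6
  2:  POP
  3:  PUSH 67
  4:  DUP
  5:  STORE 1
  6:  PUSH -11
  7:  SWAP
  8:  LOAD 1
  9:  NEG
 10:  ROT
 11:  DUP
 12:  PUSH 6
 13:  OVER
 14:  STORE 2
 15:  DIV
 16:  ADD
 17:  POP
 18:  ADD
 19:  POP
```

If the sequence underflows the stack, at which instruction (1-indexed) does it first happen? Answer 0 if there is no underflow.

PUSH 6   -> 6
POP      -> (empty)
PUSH 67  -> 67
DUP      -> 67 67
STORE 1  -> 67
PUSH -11 -> 67 -11
SWAP     -> -11 67
LOAD 1   -> -11 67 67
NEG      -> -11 67 -67
ROT      -> 67 -67 -11
DUP      -> 67 -67 -11 -11
PUSH 6   -> 67 -67 -11 -11 6
OVER     -> 67 -67 -11 -11 6 -11
STORE 2  -> 67 -67 -11 -11 6
DIV      -> 67 -67 -11 -1
ADD      -> 67 -67 -12
POP      -> 67 -67
ADD      -> 0
POP      -> (empty)

0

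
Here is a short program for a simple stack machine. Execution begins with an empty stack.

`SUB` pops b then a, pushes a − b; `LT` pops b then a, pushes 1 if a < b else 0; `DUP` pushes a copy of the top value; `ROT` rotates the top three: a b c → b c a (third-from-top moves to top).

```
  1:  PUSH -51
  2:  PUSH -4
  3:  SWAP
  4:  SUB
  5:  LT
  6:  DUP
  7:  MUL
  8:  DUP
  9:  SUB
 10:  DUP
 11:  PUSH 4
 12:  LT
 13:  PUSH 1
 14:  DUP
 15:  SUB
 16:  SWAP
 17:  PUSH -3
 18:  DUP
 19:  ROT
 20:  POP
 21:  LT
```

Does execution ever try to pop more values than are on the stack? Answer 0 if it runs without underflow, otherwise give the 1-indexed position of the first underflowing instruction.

5

PUSH -51 → -51
PUSH -4  → -51 -4
SWAP     → -4 -51
SUB      → 47
LT  — needs 2 operands, stack has 1 → underflow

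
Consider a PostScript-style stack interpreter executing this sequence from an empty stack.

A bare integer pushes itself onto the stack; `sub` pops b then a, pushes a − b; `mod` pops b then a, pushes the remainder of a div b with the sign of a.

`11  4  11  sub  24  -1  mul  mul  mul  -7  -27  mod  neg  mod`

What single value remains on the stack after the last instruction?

0

11   [11]
4    [11, 4]
11   [11, 4, 11]
sub  [11, -7]
24   [11, -7, 24]
-1   [11, -7, 24, -1]
mul  [11, -7, -24]
mul  [11, 168]
mul  [1848]
-7   [1848, -7]
-27  [1848, -7, -27]
mod  [1848, -7]
neg  [1848, 7]
mod  [0]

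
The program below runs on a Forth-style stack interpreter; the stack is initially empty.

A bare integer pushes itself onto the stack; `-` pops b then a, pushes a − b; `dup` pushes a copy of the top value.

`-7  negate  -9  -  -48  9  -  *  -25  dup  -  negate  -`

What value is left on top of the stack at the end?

-912

-7     -> [-7]
negate -> [7]
-9     -> [7, -9]
-      -> [16]
-48    -> [16, -48]
9      -> [16, -48, 9]
-      -> [16, -57]
*      -> [-912]
-25    -> [-912, -25]
dup    -> [-912, -25, -25]
-      -> [-912, 0]
negate -> [-912, 0]
-      -> [-912]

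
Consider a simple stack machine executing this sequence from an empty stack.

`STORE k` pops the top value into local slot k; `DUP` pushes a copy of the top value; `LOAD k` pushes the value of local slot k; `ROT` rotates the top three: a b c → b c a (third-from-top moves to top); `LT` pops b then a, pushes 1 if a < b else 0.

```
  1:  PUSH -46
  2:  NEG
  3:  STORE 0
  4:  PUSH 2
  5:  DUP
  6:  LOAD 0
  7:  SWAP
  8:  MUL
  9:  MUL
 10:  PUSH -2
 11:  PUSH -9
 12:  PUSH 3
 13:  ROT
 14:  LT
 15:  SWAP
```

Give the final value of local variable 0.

46

PUSH -46 → [-46]
NEG      → [46]
STORE 0  → []
PUSH 2   → [2]
DUP      → [2, 2]
LOAD 0   → [2, 2, 46]
SWAP     → [2, 46, 2]
MUL      → [2, 92]
MUL      → [184]
PUSH -2  → [184, -2]
PUSH -9  → [184, -2, -9]
PUSH 3   → [184, -2, -9, 3]
ROT      → [184, -9, 3, -2]
LT       → [184, -9, 0]
SWAP     → [184, 0, -9]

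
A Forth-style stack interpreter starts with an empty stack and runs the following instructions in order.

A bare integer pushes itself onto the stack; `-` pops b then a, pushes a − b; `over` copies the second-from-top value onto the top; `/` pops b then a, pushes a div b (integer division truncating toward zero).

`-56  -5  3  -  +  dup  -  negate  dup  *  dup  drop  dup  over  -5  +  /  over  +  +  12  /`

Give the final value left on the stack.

-56    -> [-56]
-5     -> [-56, -5]
3      -> [-56, -5, 3]
-      -> [-56, -8]
+      -> [-64]
dup    -> [-64, -64]
-      -> [0]
negate -> [0]
dup    -> [0, 0]
*      -> [0]
dup    -> [0, 0]
drop   -> [0]
dup    -> [0, 0]
over   -> [0, 0, 0]
-5     -> [0, 0, 0, -5]
+      -> [0, 0, -5]
/      -> [0, 0]
over   -> [0, 0, 0]
+      -> [0, 0]
+      -> [0]
12     -> [0, 12]
/      -> [0]

0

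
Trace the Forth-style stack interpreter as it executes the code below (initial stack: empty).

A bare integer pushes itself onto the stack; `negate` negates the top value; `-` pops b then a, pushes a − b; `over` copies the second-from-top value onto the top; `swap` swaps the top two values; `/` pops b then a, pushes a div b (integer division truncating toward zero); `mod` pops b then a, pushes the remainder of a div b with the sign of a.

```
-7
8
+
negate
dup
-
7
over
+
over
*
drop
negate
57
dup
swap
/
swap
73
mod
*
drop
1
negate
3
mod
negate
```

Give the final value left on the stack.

-7     : [-7]
8      : [-7, 8]
+      : [1]
negate : [-1]
dup    : [-1, -1]
-      : [0]
7      : [0, 7]
over   : [0, 7, 0]
+      : [0, 7]
over   : [0, 7, 0]
*      : [0, 0]
drop   : [0]
negate : [0]
57     : [0, 57]
dup    : [0, 57, 57]
swap   : [0, 57, 57]
/      : [0, 1]
swap   : [1, 0]
73     : [1, 0, 73]
mod    : [1, 0]
*      : [0]
drop   : []
1      : [1]
negate : [-1]
3      : [-1, 3]
mod    : [-1]
negate : [1]

1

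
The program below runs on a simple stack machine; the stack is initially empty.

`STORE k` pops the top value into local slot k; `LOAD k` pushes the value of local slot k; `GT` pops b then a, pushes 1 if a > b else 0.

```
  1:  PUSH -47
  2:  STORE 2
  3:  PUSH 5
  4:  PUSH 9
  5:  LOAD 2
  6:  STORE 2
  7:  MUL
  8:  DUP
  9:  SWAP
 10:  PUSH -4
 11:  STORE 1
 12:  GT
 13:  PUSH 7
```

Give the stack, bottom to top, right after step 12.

PUSH -47 → -47
STORE 2  → (empty)
PUSH 5   → 5
PUSH 9   → 5 9
LOAD 2   → 5 9 -47
STORE 2  → 5 9
MUL      → 45
DUP      → 45 45
SWAP     → 45 45
PUSH -4  → 45 45 -4
STORE 1  → 45 45
GT       → 0

[0]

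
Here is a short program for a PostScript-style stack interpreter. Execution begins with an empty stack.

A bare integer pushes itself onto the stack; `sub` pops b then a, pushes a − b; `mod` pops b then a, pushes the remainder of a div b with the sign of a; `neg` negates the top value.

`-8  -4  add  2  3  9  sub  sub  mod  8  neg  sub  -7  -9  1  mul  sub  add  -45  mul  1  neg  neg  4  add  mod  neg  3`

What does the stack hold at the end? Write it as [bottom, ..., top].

[0, 3]

-8  : -8
-4  : -8 -4
add : -12
2   : -12 2
3   : -12 2 3
9   : -12 2 3 9
sub : -12 2 -6
sub : -12 8
mod : -4
8   : -4 8
neg : -4 -8
sub : 4
-7  : 4 -7
-9  : 4 -7 -9
1   : 4 -7 -9 1
mul : 4 -7 -9
sub : 4 2
add : 6
-45 : 6 -45
mul : -270
1   : -270 1
neg : -270 -1
neg : -270 1
4   : -270 1 4
add : -270 5
mod : 0
neg : 0
3   : 0 3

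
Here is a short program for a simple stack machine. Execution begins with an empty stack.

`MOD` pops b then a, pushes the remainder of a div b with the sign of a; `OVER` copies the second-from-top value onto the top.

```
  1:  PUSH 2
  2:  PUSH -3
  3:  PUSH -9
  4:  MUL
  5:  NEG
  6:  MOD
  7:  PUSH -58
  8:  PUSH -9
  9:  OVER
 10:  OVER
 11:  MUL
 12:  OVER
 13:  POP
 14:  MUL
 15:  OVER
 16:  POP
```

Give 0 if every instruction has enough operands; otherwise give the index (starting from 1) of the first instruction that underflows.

0

PUSH 2   : [2]
PUSH -3  : [2, -3]
PUSH -9  : [2, -3, -9]
MUL      : [2, 27]
NEG      : [2, -27]
MOD      : [2]
PUSH -58 : [2, -58]
PUSH -9  : [2, -58, -9]
OVER     : [2, -58, -9, -58]
OVER     : [2, -58, -9, -58, -9]
MUL      : [2, -58, -9, 522]
OVER     : [2, -58, -9, 522, -9]
POP      : [2, -58, -9, 522]
MUL      : [2, -58, -4698]
OVER     : [2, -58, -4698, -58]
POP      : [2, -58, -4698]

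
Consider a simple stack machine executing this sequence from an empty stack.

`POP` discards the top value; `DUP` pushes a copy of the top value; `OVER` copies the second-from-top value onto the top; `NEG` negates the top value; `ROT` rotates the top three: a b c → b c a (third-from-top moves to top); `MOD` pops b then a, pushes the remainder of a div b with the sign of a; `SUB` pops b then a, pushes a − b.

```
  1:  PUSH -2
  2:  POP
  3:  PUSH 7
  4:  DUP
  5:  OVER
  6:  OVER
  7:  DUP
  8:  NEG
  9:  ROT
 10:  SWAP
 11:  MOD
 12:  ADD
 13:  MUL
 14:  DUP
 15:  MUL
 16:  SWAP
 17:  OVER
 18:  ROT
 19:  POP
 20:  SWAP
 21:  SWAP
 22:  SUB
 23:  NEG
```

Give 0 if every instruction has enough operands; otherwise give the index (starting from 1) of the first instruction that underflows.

PUSH -2 → [-2]
POP     → []
PUSH 7  → [7]
DUP     → [7, 7]
OVER    → [7, 7, 7]
OVER    → [7, 7, 7, 7]
DUP     → [7, 7, 7, 7, 7]
NEG     → [7, 7, 7, 7, -7]
ROT     → [7, 7, 7, -7, 7]
SWAP    → [7, 7, 7, 7, -7]
MOD     → [7, 7, 7, 0]
ADD     → [7, 7, 7]
MUL     → [7, 49]
DUP     → [7, 49, 49]
MUL     → [7, 2401]
SWAP    → [2401, 7]
OVER    → [2401, 7, 2401]
ROT     → [7, 2401, 2401]
POP     → [7, 2401]
SWAP    → [2401, 7]
SWAP    → [7, 2401]
SUB     → [-2394]
NEG     → [2394]

0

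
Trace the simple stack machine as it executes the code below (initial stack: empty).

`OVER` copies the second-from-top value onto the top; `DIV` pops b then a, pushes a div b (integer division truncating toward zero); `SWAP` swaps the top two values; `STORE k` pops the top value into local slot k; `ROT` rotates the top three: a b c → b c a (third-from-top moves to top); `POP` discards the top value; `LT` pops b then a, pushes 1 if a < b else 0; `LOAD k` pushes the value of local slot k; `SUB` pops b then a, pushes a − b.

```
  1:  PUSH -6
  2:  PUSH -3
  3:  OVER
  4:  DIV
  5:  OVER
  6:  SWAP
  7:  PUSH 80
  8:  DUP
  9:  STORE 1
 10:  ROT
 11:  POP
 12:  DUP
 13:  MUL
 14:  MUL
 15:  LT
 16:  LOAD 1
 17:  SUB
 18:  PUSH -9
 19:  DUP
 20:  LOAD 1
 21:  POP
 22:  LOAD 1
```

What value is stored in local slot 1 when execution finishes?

PUSH -6 → [-6]
PUSH -3 → [-6, -3]
OVER    → [-6, -3, -6]
DIV     → [-6, 0]
OVER    → [-6, 0, -6]
SWAP    → [-6, -6, 0]
PUSH 80 → [-6, -6, 0, 80]
DUP     → [-6, -6, 0, 80, 80]
STORE 1 → [-6, -6, 0, 80]
ROT     → [-6, 0, 80, -6]
POP     → [-6, 0, 80]
DUP     → [-6, 0, 80, 80]
MUL     → [-6, 0, 6400]
MUL     → [-6, 0]
LT      → [1]
LOAD 1  → [1, 80]
SUB     → [-79]
PUSH -9 → [-79, -9]
DUP     → [-79, -9, -9]
LOAD 1  → [-79, -9, -9, 80]
POP     → [-79, -9, -9]
LOAD 1  → [-79, -9, -9, 80]

80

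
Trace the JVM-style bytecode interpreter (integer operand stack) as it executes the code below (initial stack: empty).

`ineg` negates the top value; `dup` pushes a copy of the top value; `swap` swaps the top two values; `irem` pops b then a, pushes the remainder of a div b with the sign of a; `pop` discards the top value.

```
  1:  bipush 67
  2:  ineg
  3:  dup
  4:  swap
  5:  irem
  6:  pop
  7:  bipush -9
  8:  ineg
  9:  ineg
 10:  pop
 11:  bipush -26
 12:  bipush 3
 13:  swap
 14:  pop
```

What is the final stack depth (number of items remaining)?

1

bipush 67  → 67
ineg       → -67
dup        → -67 -67
swap       → -67 -67
irem       → 0
pop        → (empty)
bipush -9  → -9
ineg       → 9
ineg       → -9
pop        → (empty)
bipush -26 → -26
bipush 3   → -26 3
swap       → 3 -26
pop        → 3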